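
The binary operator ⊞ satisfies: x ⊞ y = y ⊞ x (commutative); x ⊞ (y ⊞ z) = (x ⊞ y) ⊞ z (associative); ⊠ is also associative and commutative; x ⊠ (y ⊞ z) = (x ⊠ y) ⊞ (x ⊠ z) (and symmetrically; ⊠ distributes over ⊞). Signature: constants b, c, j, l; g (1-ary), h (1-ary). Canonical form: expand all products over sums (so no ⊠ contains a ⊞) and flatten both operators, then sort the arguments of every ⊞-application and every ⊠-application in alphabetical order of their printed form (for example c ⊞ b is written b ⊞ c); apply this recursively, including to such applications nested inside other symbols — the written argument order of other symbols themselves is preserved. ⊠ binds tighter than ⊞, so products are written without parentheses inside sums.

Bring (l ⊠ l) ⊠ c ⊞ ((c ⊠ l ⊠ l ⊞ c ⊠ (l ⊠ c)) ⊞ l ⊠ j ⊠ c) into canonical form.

Merge nested applications:  c ⊠ l ⊠ l ⊞ c ⊠ l ⊠ l ⊞ c ⊠ c ⊠ l ⊞ c ⊠ j ⊠ l
Sort:  c ⊠ c ⊠ l ⊞ c ⊠ j ⊠ l ⊞ c ⊠ l ⊠ l ⊞ c ⊠ l ⊠ l

Answer: c ⊠ c ⊠ l ⊞ c ⊠ j ⊠ l ⊞ c ⊠ l ⊠ l ⊞ c ⊠ l ⊠ l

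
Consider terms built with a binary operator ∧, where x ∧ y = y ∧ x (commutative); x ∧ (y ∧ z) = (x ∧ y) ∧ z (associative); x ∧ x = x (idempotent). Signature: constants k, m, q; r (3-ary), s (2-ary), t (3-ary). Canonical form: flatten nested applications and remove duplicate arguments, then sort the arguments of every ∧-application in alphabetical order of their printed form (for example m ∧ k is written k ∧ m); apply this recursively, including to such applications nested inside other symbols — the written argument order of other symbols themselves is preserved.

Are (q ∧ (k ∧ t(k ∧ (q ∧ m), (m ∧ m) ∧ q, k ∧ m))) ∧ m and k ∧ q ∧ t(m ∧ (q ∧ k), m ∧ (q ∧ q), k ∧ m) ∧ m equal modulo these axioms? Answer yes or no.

Left:  (q ∧ (k ∧ t(k ∧ (q ∧ m), (m ∧ m) ∧ q, k ∧ m))) ∧ m
  Un-nest:  q ∧ k ∧ t(k ∧ (q ∧ m), (m ∧ m) ∧ q, k ∧ m) ∧ m
  Inside:  t(k ∧ (q ∧ m), (m ∧ m) ∧ q, k ∧ m)  →  t(k ∧ m ∧ q, m ∧ q, k ∧ m)
  Sort arguments:  k ∧ m ∧ q ∧ t(k ∧ m ∧ q, m ∧ q, k ∧ m)
Right:  k ∧ q ∧ t(m ∧ (q ∧ k), m ∧ (q ∧ q), k ∧ m) ∧ m
  Simplify inside:  t(m ∧ (q ∧ k), m ∧ (q ∧ q), k ∧ m)  →  t(k ∧ m ∧ q, m ∧ q, k ∧ m)
  Sort arguments:  k ∧ m ∧ q ∧ t(k ∧ m ∧ q, m ∧ q, k ∧ m)

Answer: yes — both canonical forms are k ∧ m ∧ q ∧ t(k ∧ m ∧ q, m ∧ q, k ∧ m)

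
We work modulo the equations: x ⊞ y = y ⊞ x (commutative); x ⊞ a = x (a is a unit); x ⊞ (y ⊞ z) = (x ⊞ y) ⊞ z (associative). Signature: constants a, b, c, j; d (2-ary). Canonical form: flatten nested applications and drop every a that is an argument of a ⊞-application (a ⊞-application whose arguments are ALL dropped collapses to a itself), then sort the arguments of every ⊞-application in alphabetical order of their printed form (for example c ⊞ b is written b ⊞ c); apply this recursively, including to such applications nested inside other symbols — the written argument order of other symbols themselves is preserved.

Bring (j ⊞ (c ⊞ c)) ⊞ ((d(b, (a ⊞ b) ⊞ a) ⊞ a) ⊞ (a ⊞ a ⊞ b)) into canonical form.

Answer: b ⊞ c ⊞ c ⊞ d(b, b) ⊞ j

Derivation:
Merge nested applications:  j ⊞ c ⊞ c ⊞ d(b, (a ⊞ b) ⊞ a) ⊞ a ⊞ a ⊞ a ⊞ b
Inside:  d(b, (a ⊞ b) ⊞ a)  →  d(b, b)
Unit:  drop a (×3)
Order the arguments:  b ⊞ c ⊞ c ⊞ d(b, b) ⊞ j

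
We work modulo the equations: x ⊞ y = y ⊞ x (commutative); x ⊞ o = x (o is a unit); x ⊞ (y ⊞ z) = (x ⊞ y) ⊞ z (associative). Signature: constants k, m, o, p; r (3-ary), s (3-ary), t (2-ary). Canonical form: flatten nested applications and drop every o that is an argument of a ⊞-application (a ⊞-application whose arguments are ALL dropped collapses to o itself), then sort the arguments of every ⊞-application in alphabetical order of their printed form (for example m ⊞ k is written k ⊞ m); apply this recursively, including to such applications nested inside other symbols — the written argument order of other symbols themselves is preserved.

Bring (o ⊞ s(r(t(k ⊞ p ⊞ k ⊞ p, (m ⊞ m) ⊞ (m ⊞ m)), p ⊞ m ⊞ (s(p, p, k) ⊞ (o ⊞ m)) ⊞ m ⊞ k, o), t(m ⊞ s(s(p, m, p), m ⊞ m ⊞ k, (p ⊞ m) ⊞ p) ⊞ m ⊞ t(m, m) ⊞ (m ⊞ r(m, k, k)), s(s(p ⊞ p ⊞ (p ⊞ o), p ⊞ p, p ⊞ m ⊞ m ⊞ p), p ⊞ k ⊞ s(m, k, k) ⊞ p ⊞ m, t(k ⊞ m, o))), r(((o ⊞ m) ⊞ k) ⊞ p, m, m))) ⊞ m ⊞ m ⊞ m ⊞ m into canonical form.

Answer: m ⊞ m ⊞ m ⊞ m ⊞ s(r(t(k ⊞ k ⊞ p ⊞ p, m ⊞ m ⊞ m ⊞ m), k ⊞ m ⊞ m ⊞ m ⊞ p ⊞ s(p, p, k), o), t(m ⊞ m ⊞ m ⊞ r(m, k, k) ⊞ s(s(p, m, p), k ⊞ m ⊞ m, m ⊞ p ⊞ p) ⊞ t(m, m), s(s(p ⊞ p ⊞ p, p ⊞ p, m ⊞ m ⊞ p ⊞ p), k ⊞ m ⊞ p ⊞ p ⊞ s(m, k, k), t(k ⊞ m, o))), r(k ⊞ m ⊞ p, m, m))

Derivation:
Un-nest:  o ⊞ s(r(t(k ⊞ p ⊞ k ⊞ p, (m ⊞ m) ⊞ (m ⊞ m)), p ⊞ m ⊞ (s(p, p, k) ⊞ (o ⊞ m)) ⊞ m ⊞ k, o), t(m ⊞ s(s(p, m, p), m ⊞ m ⊞ k, (p ⊞ m) ⊞ p) ⊞ m ⊞ t(m, m) ⊞ (m ⊞ r(m, k, k)), s(s(p ⊞ p ⊞ (p ⊞ o), p ⊞ p, p ⊞ m ⊞ m ⊞ p), p ⊞ k ⊞ s(m, k, k) ⊞ p ⊞ m, t(k ⊞ m, o))), r(((o ⊞ m) ⊞ k) ⊞ p, m, m)) ⊞ m ⊞ m ⊞ m ⊞ m
Simplify inside:  s(r(t(k ⊞ p ⊞ k ⊞ p, (m ⊞ m) ⊞ (m ⊞ m)), p ⊞ m ⊞ (s(p, p, k) ⊞ (o ⊞ m)) ⊞ m ⊞ k, o), t(m ⊞ s(s(p, m, p), m ⊞ m ⊞ k, (p ⊞ m) ⊞ p) ⊞ m ⊞ t(m, m) ⊞ (m ⊞ r(m, k, k)), s(s(p ⊞ p ⊞ (p ⊞ o), p ⊞ p, p ⊞ m ⊞ m ⊞ p), p ⊞ k ⊞ s(m, k, k) ⊞ p ⊞ m, t(k ⊞ m, o))), r(((o ⊞ m) ⊞ k) ⊞ p, m, m))  →  s(r(t(k ⊞ k ⊞ p ⊞ p, m ⊞ m ⊞ m ⊞ m), k ⊞ m ⊞ m ⊞ m ⊞ p ⊞ s(p, p, k), o), t(m ⊞ m ⊞ m ⊞ r(m, k, k) ⊞ s(s(p, m, p), k ⊞ m ⊞ m, m ⊞ p ⊞ p) ⊞ t(m, m), s(s(p ⊞ p ⊞ p, p ⊞ p, m ⊞ m ⊞ p ⊞ p), k ⊞ m ⊞ p ⊞ p ⊞ s(m, k, k), t(k ⊞ m, o))), r(k ⊞ m ⊞ p, m, m))
Unit:  drop o
Order the arguments:  m ⊞ m ⊞ m ⊞ m ⊞ s(r(t(k ⊞ k ⊞ p ⊞ p, m ⊞ m ⊞ m ⊞ m), k ⊞ m ⊞ m ⊞ m ⊞ p ⊞ s(p, p, k), o), t(m ⊞ m ⊞ m ⊞ r(m, k, k) ⊞ s(s(p, m, p), k ⊞ m ⊞ m, m ⊞ p ⊞ p) ⊞ t(m, m), s(s(p ⊞ p ⊞ p, p ⊞ p, m ⊞ m ⊞ p ⊞ p), k ⊞ m ⊞ p ⊞ p ⊞ s(m, k, k), t(k ⊞ m, o))), r(k ⊞ m ⊞ p, m, m))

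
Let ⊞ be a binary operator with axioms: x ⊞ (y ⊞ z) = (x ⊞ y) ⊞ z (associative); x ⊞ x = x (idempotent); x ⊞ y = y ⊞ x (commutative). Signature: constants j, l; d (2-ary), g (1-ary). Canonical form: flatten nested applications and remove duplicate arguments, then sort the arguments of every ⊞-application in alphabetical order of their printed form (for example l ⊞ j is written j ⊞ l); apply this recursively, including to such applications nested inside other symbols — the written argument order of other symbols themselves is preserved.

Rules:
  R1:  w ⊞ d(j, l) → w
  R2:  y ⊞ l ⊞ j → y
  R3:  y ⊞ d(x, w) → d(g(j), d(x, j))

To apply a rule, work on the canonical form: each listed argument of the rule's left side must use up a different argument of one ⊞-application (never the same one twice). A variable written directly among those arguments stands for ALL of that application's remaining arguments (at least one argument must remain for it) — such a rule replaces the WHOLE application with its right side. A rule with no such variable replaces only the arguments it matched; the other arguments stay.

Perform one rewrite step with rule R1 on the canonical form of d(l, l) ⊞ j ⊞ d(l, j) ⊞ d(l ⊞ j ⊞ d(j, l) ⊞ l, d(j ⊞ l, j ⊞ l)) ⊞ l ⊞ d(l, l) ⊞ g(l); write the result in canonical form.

Canonical form:  d(d(j, l) ⊞ j ⊞ l, d(j ⊞ l, j ⊞ l)) ⊞ d(l, j) ⊞ d(l, l) ⊞ g(l) ⊞ j ⊞ l
R1 matches:  uses d(j, l);  w := j ⊞ l
The variable takes the whole remainder — replace the entire application.
New term:  d(j ⊞ l, d(j ⊞ l, j ⊞ l)) ⊞ d(l, j) ⊞ d(l, l) ⊞ g(l) ⊞ j ⊞ l

Answer: d(j ⊞ l, d(j ⊞ l, j ⊞ l)) ⊞ d(l, j) ⊞ d(l, l) ⊞ g(l) ⊞ j ⊞ l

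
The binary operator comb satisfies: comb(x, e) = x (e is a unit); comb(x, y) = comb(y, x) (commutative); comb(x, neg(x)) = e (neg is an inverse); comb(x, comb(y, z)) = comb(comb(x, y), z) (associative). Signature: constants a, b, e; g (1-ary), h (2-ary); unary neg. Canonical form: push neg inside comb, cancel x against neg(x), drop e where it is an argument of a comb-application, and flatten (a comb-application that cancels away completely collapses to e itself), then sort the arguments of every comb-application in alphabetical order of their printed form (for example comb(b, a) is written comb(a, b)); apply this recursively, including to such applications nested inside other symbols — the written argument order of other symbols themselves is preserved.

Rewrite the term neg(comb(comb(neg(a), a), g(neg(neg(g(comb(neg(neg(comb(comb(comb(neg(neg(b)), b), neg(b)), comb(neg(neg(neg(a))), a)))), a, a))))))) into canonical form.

Answer: neg(g(g(comb(a, a, b))))

Derivation:
Push neg inside:  distribute neg over comb and collapse double neg
Cancel:  a cancels
Combine occurrences:  neg(g(g(comb(a, a, b))))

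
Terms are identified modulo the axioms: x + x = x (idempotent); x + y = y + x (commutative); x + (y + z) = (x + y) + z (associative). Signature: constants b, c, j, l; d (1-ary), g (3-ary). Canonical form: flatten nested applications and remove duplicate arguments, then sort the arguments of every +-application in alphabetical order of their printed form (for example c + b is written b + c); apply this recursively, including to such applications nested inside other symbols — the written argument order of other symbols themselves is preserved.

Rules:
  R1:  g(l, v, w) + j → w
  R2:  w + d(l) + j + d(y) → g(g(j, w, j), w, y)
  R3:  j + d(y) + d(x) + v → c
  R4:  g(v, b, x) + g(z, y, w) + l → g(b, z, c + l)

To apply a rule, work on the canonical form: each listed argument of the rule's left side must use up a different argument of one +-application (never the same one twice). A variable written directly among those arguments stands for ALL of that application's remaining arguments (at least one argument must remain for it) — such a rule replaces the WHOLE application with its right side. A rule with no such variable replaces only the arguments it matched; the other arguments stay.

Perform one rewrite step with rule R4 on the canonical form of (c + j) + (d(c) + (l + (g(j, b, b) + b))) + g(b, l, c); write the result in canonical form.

Canonical form:  b + c + d(c) + g(b, l, c) + g(j, b, b) + j + l
R4 matches:  uses g(b, l, c), g(j, b, b), l;  v := j, w := c, x := b, y := l, z := b
New term:  b + c + d(c) + g(b, b, c + l) + j

Answer: b + c + d(c) + g(b, b, c + l) + j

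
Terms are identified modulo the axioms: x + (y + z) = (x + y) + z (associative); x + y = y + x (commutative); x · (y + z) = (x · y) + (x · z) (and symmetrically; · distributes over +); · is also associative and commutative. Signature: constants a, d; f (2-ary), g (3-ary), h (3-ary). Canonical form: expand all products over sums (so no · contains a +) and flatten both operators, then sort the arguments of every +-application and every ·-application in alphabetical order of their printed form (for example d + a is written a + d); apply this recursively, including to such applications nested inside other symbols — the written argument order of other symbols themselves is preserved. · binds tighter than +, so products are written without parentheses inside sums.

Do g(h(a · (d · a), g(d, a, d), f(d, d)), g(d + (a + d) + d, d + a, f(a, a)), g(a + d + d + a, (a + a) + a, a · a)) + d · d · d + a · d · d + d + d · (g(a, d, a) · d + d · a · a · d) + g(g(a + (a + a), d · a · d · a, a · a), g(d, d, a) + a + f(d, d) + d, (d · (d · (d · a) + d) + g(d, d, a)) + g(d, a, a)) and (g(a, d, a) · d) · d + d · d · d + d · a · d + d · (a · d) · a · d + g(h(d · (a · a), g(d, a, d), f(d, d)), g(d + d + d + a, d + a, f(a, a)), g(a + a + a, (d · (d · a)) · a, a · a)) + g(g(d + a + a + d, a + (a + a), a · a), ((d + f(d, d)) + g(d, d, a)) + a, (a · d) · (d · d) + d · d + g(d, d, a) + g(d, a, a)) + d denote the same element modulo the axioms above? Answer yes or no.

Answer: no — a · a · d · d · d + a · d · d + d + d · d · d + d · d · g(a, d, a) + g(g(a + a + a, a · a · d · d, a · a), a + d + f(d, d) + g(d, d, a), a · d · d · d + d · d + g(d, a, a) + g(d, d, a)) + g(h(a · a · d, g(d, a, d), f(d, d)), g(a + d + d + d, a + d, f(a, a)), g(a + a + d + d, a + a + a, a · a)) vs a · a · d · d · d + a · d · d + d + d · d · d + d · d · g(a, d, a) + g(g(a + a + d + d, a + a + a, a · a), a + d + f(d, d) + g(d, d, a), a · d · d · d + d · d + g(d, a, a) + g(d, d, a)) + g(h(a · a · d, g(d, a, d), f(d, d)), g(a + d + d + d, a + d, f(a, a)), g(a + a + a, a · a · d · d, a · a))

Derivation:
Left:  g(h(a · (d · a), g(d, a, d), f(d, d)), g(d + (a + d) + d, d + a, f(a, a)), g(a + d + d + a, (a + a) + a, a · a)) + d · d · d + a · d · d + d + d · (g(a, d, a) · d + d · a · a · d) + g(g(a + (a + a), d · a · d · a, a · a), g(d, d, a) + a + f(d, d) + d, (d · (d · (d · a) + d) + g(d, d, a)) + g(d, a, a))
  Distribute:  g(h(a · a · d, g(d, a, d), f(d, d)), g(a + d + d + d, a + d, f(a, a)), g(a + a + d + d, a + a + a, a · a)) + d · d · d + a · d · d + d + d · d · g(a, d, a) + a · a · d · d · d + g(g(a + a + a, a · a · d · d, a · a), a + d + f(d, d) + g(d, d, a), a · d · d · d + d · d + g(d, a, a) + g(d, d, a))
  Sort arguments:  a · a · d · d · d + a · d · d + d + d · d · d + d · d · g(a, d, a) + g(g(a + a + a, a · a · d · d, a · a), a + d + f(d, d) + g(d, d, a), a · d · d · d + d · d + g(d, a, a) + g(d, d, a)) + g(h(a · a · d, g(d, a, d), f(d, d)), g(a + d + d + d, a + d, f(a, a)), g(a + a + d + d, a + a + a, a · a))
Right:  (g(a, d, a) · d) · d + d · d · d + d · a · d + d · (a · d) · a · d + g(h(d · (a · a), g(d, a, d), f(d, d)), g(d + d + d + a, d + a, f(a, a)), g(a + a + a, (d · (d · a)) · a, a · a)) + g(g(d + a + a + d, a + (a + a), a · a), ((d + f(d, d)) + g(d, d, a)) + a, (a · d) · (d · d) + d · d + g(d, d, a) + g(d, a, a)) + d
  Un-nest:  d · d · g(a, d, a) + d · d · d + a · d · d + a · a · d · d · d + g(h(a · a · d, g(d, a, d), f(d, d)), g(a + d + d + d, a + d, f(a, a)), g(a + a + a, a · a · d · d, a · a)) + g(g(a + a + d + d, a + a + a, a · a), a + d + f(d, d) + g(d, d, a), a · d · d · d + d · d + g(d, a, a) + g(d, d, a)) + d
  Sort:  a · a · d · d · d + a · d · d + d + d · d · d + d · d · g(a, d, a) + g(g(a + a + d + d, a + a + a, a · a), a + d + f(d, d) + g(d, d, a), a · d · d · d + d · d + g(d, a, a) + g(d, d, a)) + g(h(a · a · d, g(d, a, d), f(d, d)), g(a + d + d + d, a + d, f(a, a)), g(a + a + a, a · a · d · d, a · a))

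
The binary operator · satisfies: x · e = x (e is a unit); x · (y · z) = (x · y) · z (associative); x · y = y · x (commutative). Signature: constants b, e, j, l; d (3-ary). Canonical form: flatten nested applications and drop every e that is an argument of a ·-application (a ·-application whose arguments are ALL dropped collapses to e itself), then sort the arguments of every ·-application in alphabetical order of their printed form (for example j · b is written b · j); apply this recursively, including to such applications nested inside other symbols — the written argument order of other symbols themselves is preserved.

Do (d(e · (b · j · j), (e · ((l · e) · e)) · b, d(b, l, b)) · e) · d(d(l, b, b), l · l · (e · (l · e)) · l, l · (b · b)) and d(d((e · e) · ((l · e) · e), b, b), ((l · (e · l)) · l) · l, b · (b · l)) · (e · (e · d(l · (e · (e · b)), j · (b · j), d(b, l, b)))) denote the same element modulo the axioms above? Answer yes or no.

Left:  (d(e · (b · j · j), (e · ((l · e) · e)) · b, d(b, l, b)) · e) · d(d(l, b, b), l · l · (e · (l · e)) · l, l · (b · b))
  Un-nest:  d(e · (b · j · j), (e · ((l · e) · e)) · b, d(b, l, b)) · e · d(d(l, b, b), l · l · (e · (l · e)) · l, l · (b · b))
  Canonicalize subterm:  d(e · (b · j · j), (e · ((l · e) · e)) · b, d(b, l, b))  →  d(b · j · j, b · l, d(b, l, b))
  Inside:  d(d(l, b, b), l · l · (e · (l · e)) · l, l · (b · b))  →  d(d(l, b, b), l · l · l · l, b · b · l)
  Unit:  drop e
  Sort arguments:  d(b · j · j, b · l, d(b, l, b)) · d(d(l, b, b), l · l · l · l, b · b · l)
Right:  d(d((e · e) · ((l · e) · e), b, b), ((l · (e · l)) · l) · l, b · (b · l)) · (e · (e · d(l · (e · (e · b)), j · (b · j), d(b, l, b))))
  Un-nest:  d(d((e · e) · ((l · e) · e), b, b), ((l · (e · l)) · l) · l, b · (b · l)) · e · e · d(l · (e · (e · b)), j · (b · j), d(b, l, b))
  Canonicalize subterm:  d(d((e · e) · ((l · e) · e), b, b), ((l · (e · l)) · l) · l, b · (b · l))  →  d(d(l, b, b), l · l · l · l, b · b · l)
  Simplify inside:  d(l · (e · (e · b)), j · (b · j), d(b, l, b))  →  d(b · l, b · j · j, d(b, l, b))
  Units out:  drop e (×2)
  Sort:  d(b · l, b · j · j, d(b, l, b)) · d(d(l, b, b), l · l · l · l, b · b · l)

Answer: no — d(b · j · j, b · l, d(b, l, b)) · d(d(l, b, b), l · l · l · l, b · b · l) vs d(b · l, b · j · j, d(b, l, b)) · d(d(l, b, b), l · l · l · l, b · b · l)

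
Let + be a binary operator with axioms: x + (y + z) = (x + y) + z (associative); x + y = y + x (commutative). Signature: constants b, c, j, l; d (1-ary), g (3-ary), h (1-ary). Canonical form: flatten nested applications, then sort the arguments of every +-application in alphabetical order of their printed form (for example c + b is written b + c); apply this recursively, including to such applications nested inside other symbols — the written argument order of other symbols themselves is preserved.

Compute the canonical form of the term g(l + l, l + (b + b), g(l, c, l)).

Focus inside:  l + (b + b)
Merge nested applications:  l + b + b
Sort arguments:  b + b + l
Reassemble:  g(l + l, b + b + l, g(l, c, l))

Answer: g(l + l, b + b + l, g(l, c, l))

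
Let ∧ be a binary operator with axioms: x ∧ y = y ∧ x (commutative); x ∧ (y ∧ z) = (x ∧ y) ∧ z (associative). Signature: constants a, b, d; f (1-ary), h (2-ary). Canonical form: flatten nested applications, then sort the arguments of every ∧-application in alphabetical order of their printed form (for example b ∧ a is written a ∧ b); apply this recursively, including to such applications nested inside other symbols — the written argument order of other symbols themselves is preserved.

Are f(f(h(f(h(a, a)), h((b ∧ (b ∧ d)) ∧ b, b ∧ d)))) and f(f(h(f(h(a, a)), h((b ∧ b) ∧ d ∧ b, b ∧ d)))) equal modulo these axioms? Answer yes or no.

Answer: yes — both canonical forms are f(f(h(f(h(a, a)), h(b ∧ b ∧ b ∧ d, b ∧ d))))

Derivation:
Left:  f(f(h(f(h(a, a)), h((b ∧ (b ∧ d)) ∧ b, b ∧ d))))
  Descend into:  (b ∧ (b ∧ d)) ∧ b
  Merge nested applications:  b ∧ b ∧ d ∧ b
  Sort arguments:  b ∧ b ∧ b ∧ d
  Rebuild:  f(f(h(f(h(a, a)), h(b ∧ b ∧ b ∧ d, b ∧ d))))
Right:  f(f(h(f(h(a, a)), h((b ∧ b) ∧ d ∧ b, b ∧ d))))
  Descend into:  (b ∧ b) ∧ d ∧ b
  Un-nest:  b ∧ b ∧ d ∧ b
  Sort arguments:  b ∧ b ∧ b ∧ d
  Put back:  f(f(h(f(h(a, a)), h(b ∧ b ∧ b ∧ d, b ∧ d))))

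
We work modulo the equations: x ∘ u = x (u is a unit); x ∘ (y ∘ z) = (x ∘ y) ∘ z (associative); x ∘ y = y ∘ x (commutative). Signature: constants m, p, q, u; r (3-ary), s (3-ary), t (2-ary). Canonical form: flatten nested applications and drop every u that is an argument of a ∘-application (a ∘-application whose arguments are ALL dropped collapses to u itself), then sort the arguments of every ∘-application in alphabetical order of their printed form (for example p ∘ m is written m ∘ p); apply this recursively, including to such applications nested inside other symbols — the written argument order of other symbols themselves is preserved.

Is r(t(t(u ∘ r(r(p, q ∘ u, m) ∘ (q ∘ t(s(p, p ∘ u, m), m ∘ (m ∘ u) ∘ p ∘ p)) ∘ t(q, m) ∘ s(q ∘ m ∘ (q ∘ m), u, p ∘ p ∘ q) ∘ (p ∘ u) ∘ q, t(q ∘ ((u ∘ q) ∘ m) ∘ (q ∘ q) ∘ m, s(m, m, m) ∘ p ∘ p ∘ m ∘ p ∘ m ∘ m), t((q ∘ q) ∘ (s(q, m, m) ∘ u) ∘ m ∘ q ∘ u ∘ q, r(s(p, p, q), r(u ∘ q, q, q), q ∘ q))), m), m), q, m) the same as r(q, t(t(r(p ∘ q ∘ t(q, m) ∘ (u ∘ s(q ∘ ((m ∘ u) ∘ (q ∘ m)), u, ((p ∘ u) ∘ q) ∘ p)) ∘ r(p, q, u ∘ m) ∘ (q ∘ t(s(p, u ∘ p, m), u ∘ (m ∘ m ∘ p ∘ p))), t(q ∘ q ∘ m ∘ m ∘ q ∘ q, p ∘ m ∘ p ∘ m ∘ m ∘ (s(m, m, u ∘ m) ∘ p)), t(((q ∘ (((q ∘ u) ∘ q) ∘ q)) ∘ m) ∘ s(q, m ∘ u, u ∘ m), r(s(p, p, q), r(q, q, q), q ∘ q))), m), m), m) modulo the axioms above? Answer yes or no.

Answer: no — r(t(t(r(p ∘ q ∘ q ∘ r(p, q, m) ∘ s(m ∘ m ∘ q ∘ q, u, p ∘ p ∘ q) ∘ t(q, m) ∘ t(s(p, p, m), m ∘ m ∘ p ∘ p), t(m ∘ m ∘ q ∘ q ∘ q ∘ q, m ∘ m ∘ m ∘ p ∘ p ∘ p ∘ s(m, m, m)), t(m ∘ q ∘ q ∘ q ∘ q ∘ s(q, m, m), r(s(p, p, q), r(q, q, q), q ∘ q))), m), m), q, m) vs r(q, t(t(r(p ∘ q ∘ q ∘ r(p, q, m) ∘ s(m ∘ m ∘ q ∘ q, u, p ∘ p ∘ q) ∘ t(q, m) ∘ t(s(p, p, m), m ∘ m ∘ p ∘ p), t(m ∘ m ∘ q ∘ q ∘ q ∘ q, m ∘ m ∘ m ∘ p ∘ p ∘ p ∘ s(m, m, m)), t(m ∘ q ∘ q ∘ q ∘ q ∘ s(q, m, m), r(s(p, p, q), r(q, q, q), q ∘ q))), m), m), m)

Derivation:
Left:  r(t(t(u ∘ r(r(p, q ∘ u, m) ∘ (q ∘ t(s(p, p ∘ u, m), m ∘ (m ∘ u) ∘ p ∘ p)) ∘ t(q, m) ∘ s(q ∘ m ∘ (q ∘ m), u, p ∘ p ∘ q) ∘ (p ∘ u) ∘ q, t(q ∘ ((u ∘ q) ∘ m) ∘ (q ∘ q) ∘ m, s(m, m, m) ∘ p ∘ p ∘ m ∘ p ∘ m ∘ m), t((q ∘ q) ∘ (s(q, m, m) ∘ u) ∘ m ∘ q ∘ u ∘ q, r(s(p, p, q), r(u ∘ q, q, q), q ∘ q))), m), m), q, m)
  Work inside:  u ∘ r(r(p, q ∘ u, m) ∘ (q ∘ t(s(p, p ∘ u, m), m ∘ (m ∘ u) ∘ p ∘ p)) ∘ t(q, m) ∘ s(q ∘ m ∘ (q ∘ m), u, p ∘ p ∘ q) ∘ (p ∘ u) ∘ q, t(q ∘ ((u ∘ q) ∘ m) ∘ (q ∘ q) ∘ m, s(m, m, m) ∘ p ∘ p ∘ m ∘ p ∘ m ∘ m), t((q ∘ q) ∘ (s(q, m, m) ∘ u) ∘ m ∘ q ∘ u ∘ q, r(s(p, p, q), r(u ∘ q, q, q), q ∘ q)))
  Simplify inside:  r(r(p, q ∘ u, m) ∘ (q ∘ t(s(p, p ∘ u, m), m ∘ (m ∘ u) ∘ p ∘ p)) ∘ t(q, m) ∘ s(q ∘ m ∘ (q ∘ m), u, p ∘ p ∘ q) ∘ (p ∘ u) ∘ q, t(q ∘ ((u ∘ q) ∘ m) ∘ (q ∘ q) ∘ m, s(m, m, m) ∘ p ∘ p ∘ m ∘ p ∘ m ∘ m), t((q ∘ q) ∘ (s(q, m, m) ∘ u) ∘ m ∘ q ∘ u ∘ q, r(s(p, p, q), r(u ∘ q, q, q), q ∘ q)))  →  r(p ∘ q ∘ q ∘ r(p, q, m) ∘ s(m ∘ m ∘ q ∘ q, u, p ∘ p ∘ q) ∘ t(q, m) ∘ t(s(p, p, m), m ∘ m ∘ p ∘ p), t(m ∘ m ∘ q ∘ q ∘ q ∘ q, m ∘ m ∘ m ∘ p ∘ p ∘ p ∘ s(m, m, m)), t(m ∘ q ∘ q ∘ q ∘ q ∘ s(q, m, m), r(s(p, p, q), r(q, q, q), q ∘ q)))
  Units out:  drop u
  Sort arguments:  r(p ∘ q ∘ q ∘ r(p, q, m) ∘ s(m ∘ m ∘ q ∘ q, u, p ∘ p ∘ q) ∘ t(q, m) ∘ t(s(p, p, m), m ∘ m ∘ p ∘ p), t(m ∘ m ∘ q ∘ q ∘ q ∘ q, m ∘ m ∘ m ∘ p ∘ p ∘ p ∘ s(m, m, m)), t(m ∘ q ∘ q ∘ q ∘ q ∘ s(q, m, m), r(s(p, p, q), r(q, q, q), q ∘ q)))
  Rebuild:  r(t(t(r(p ∘ q ∘ q ∘ r(p, q, m) ∘ s(m ∘ m ∘ q ∘ q, u, p ∘ p ∘ q) ∘ t(q, m) ∘ t(s(p, p, m), m ∘ m ∘ p ∘ p), t(m ∘ m ∘ q ∘ q ∘ q ∘ q, m ∘ m ∘ m ∘ p ∘ p ∘ p ∘ s(m, m, m)), t(m ∘ q ∘ q ∘ q ∘ q ∘ s(q, m, m), r(s(p, p, q), r(q, q, q), q ∘ q))), m), m), q, m)
Right:  r(q, t(t(r(p ∘ q ∘ t(q, m) ∘ (u ∘ s(q ∘ ((m ∘ u) ∘ (q ∘ m)), u, ((p ∘ u) ∘ q) ∘ p)) ∘ r(p, q, u ∘ m) ∘ (q ∘ t(s(p, u ∘ p, m), u ∘ (m ∘ m ∘ p ∘ p))), t(q ∘ q ∘ m ∘ m ∘ q ∘ q, p ∘ m ∘ p ∘ m ∘ m ∘ (s(m, m, u ∘ m) ∘ p)), t(((q ∘ (((q ∘ u) ∘ q) ∘ q)) ∘ m) ∘ s(q, m ∘ u, u ∘ m), r(s(p, p, q), r(q, q, q), q ∘ q))), m), m), m)
  Descend into:  p ∘ q ∘ t(q, m) ∘ (u ∘ s(q ∘ ((m ∘ u) ∘ (q ∘ m)), u, ((p ∘ u) ∘ q) ∘ p)) ∘ r(p, q, u ∘ m) ∘ (q ∘ t(s(p, u ∘ p, m), u ∘ (m ∘ m ∘ p ∘ p)))
  Flatten:  p ∘ q ∘ t(q, m) ∘ u ∘ s(q ∘ ((m ∘ u) ∘ (q ∘ m)), u, ((p ∘ u) ∘ q) ∘ p) ∘ r(p, q, u ∘ m) ∘ q ∘ t(s(p, u ∘ p, m), u ∘ (m ∘ m ∘ p ∘ p))
  Simplify inside:  s(q ∘ ((m ∘ u) ∘ (q ∘ m)), u, ((p ∘ u) ∘ q) ∘ p)  →  s(m ∘ m ∘ q ∘ q, u, p ∘ p ∘ q)
  Inside:  r(p, q, u ∘ m)  →  r(p, q, m)
  Simplify inside:  t(s(p, u ∘ p, m), u ∘ (m ∘ m ∘ p ∘ p))  →  t(s(p, p, m), m ∘ m ∘ p ∘ p)
  Drop the unit:  drop u
  Sort:  p ∘ q ∘ q ∘ r(p, q, m) ∘ s(m ∘ m ∘ q ∘ q, u, p ∘ p ∘ q) ∘ t(q, m) ∘ t(s(p, p, m), m ∘ m ∘ p ∘ p)
  Rebuild:  r(q, t(t(r(p ∘ q ∘ q ∘ r(p, q, m) ∘ s(m ∘ m ∘ q ∘ q, u, p ∘ p ∘ q) ∘ t(q, m) ∘ t(s(p, p, m), m ∘ m ∘ p ∘ p), t(m ∘ m ∘ q ∘ q ∘ q ∘ q, m ∘ m ∘ m ∘ p ∘ p ∘ p ∘ s(m, m, m)), t(m ∘ q ∘ q ∘ q ∘ q ∘ s(q, m, m), r(s(p, p, q), r(q, q, q), q ∘ q))), m), m), m)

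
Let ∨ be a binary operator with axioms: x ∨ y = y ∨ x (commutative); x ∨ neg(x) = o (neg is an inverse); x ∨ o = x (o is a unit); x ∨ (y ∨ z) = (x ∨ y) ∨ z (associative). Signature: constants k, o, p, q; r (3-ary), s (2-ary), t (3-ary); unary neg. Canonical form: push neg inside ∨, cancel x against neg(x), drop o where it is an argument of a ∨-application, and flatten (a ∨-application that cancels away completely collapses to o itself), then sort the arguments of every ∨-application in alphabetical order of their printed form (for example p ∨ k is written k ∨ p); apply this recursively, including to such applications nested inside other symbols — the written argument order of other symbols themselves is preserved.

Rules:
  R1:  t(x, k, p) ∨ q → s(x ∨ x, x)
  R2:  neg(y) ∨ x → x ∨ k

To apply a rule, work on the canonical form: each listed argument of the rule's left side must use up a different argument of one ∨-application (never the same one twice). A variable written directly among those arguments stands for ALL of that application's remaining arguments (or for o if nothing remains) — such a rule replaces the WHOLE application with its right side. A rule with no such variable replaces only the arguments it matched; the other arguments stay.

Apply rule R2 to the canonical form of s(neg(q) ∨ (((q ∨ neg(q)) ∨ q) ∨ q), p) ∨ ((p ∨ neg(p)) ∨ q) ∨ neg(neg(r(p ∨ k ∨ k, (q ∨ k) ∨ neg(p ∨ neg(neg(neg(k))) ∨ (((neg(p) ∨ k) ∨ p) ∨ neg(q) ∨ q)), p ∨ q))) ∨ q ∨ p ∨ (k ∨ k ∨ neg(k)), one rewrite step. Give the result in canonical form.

Answer: k ∨ p ∨ q ∨ q ∨ r(k ∨ k ∨ p, k ∨ k ∨ q, p ∨ q) ∨ s(q, p)

Derivation:
Canonical form:  k ∨ p ∨ q ∨ q ∨ r(k ∨ k ∨ p, k ∨ neg(p) ∨ q, p ∨ q) ∨ s(q, p)
R2 matches:  uses neg(p);  x := k ∨ q, y := p
Every leftover argument binds to the variable; the entire application is replaced.
Result:  k ∨ p ∨ q ∨ q ∨ r(k ∨ k ∨ p, k ∨ k ∨ q, p ∨ q) ∨ s(q, p)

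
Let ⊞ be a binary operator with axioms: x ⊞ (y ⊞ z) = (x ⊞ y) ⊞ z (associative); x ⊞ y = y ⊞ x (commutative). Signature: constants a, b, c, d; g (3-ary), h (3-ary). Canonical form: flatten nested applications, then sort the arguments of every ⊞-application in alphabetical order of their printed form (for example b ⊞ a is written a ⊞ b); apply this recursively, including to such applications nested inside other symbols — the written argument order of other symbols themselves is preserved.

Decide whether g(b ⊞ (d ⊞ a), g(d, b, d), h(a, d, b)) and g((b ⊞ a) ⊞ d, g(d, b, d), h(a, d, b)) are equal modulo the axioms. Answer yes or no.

Answer: yes — both canonical forms are g(a ⊞ b ⊞ d, g(d, b, d), h(a, d, b))

Derivation:
Left:  g(b ⊞ (d ⊞ a), g(d, b, d), h(a, d, b))
  Descend into:  b ⊞ (d ⊞ a)
  Merge nested applications:  b ⊞ d ⊞ a
  Order the arguments:  a ⊞ b ⊞ d
  Reassemble:  g(a ⊞ b ⊞ d, g(d, b, d), h(a, d, b))
Right:  g((b ⊞ a) ⊞ d, g(d, b, d), h(a, d, b))
  Descend into:  (b ⊞ a) ⊞ d
  Un-nest:  b ⊞ a ⊞ d
  Sort arguments:  a ⊞ b ⊞ d
  Rebuild:  g(a ⊞ b ⊞ d, g(d, b, d), h(a, d, b))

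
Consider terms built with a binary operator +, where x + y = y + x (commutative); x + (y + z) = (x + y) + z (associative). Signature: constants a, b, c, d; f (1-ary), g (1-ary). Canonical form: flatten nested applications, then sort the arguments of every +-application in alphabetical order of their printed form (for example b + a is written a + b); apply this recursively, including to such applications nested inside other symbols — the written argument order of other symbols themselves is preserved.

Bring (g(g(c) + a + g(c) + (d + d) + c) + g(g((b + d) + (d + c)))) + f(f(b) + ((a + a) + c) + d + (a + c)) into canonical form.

Answer: f(a + a + a + c + c + d + f(b)) + g(a + c + d + d + g(c) + g(c)) + g(g(b + c + d + d))

Derivation:
Flatten:  g(g(c) + a + g(c) + (d + d) + c) + g(g((b + d) + (d + c))) + f(f(b) + ((a + a) + c) + d + (a + c))
Canonicalize subterm:  g(g(c) + a + g(c) + (d + d) + c)  →  g(a + c + d + d + g(c) + g(c))
Canonicalize subterm:  g(g((b + d) + (d + c)))  →  g(g(b + c + d + d))
Inside:  f(f(b) + ((a + a) + c) + d + (a + c))  →  f(a + a + a + c + c + d + f(b))
Sort arguments:  f(a + a + a + c + c + d + f(b)) + g(a + c + d + d + g(c) + g(c)) + g(g(b + c + d + d))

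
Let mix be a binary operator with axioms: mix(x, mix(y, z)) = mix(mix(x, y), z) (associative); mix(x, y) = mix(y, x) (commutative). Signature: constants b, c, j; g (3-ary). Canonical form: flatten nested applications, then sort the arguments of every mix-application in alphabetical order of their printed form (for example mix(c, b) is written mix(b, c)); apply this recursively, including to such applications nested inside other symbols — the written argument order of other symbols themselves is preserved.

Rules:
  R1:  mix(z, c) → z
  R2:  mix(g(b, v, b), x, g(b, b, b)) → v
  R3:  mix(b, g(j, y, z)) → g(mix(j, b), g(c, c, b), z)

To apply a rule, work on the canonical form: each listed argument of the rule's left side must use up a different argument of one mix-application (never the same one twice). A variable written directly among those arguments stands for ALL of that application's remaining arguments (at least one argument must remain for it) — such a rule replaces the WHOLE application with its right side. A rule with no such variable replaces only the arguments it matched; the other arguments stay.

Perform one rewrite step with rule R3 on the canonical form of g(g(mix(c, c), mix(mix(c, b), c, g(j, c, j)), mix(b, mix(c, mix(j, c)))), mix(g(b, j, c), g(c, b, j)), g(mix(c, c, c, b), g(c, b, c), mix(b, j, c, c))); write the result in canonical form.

Canonical form:  g(g(mix(c, c), mix(b, c, c, g(j, c, j)), mix(b, c, c, j)), mix(g(b, j, c), g(c, b, j)), g(mix(b, c, c, c), g(c, b, c), mix(b, c, c, j)))
Match R3:  consume b, g(j, c, j);  y := c, z := j
Result:  g(g(mix(c, c), mix(c, c, g(mix(b, j), g(c, c, b), j)), mix(b, c, c, j)), mix(g(b, j, c), g(c, b, j)), g(mix(b, c, c, c), g(c, b, c), mix(b, c, c, j)))

Answer: g(g(mix(c, c), mix(c, c, g(mix(b, j), g(c, c, b), j)), mix(b, c, c, j)), mix(g(b, j, c), g(c, b, j)), g(mix(b, c, c, c), g(c, b, c), mix(b, c, c, j)))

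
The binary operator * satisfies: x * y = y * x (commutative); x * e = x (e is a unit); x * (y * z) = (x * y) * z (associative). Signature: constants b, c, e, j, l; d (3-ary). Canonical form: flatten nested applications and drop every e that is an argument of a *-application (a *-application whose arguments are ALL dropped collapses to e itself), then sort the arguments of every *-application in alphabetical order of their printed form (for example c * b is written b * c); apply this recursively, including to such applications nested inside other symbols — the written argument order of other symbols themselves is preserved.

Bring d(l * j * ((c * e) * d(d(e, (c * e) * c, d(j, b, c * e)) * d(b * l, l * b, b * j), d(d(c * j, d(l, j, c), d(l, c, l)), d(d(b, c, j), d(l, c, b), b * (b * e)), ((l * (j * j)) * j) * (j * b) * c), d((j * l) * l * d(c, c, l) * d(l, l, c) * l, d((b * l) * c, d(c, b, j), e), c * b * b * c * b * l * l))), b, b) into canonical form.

Answer: d(c * d(d(b * l, b * l, b * j) * d(e, c * c, d(j, b, c)), d(d(c * j, d(l, j, c), d(l, c, l)), d(d(b, c, j), d(l, c, b), b * b), b * c * j * j * j * j * l), d(d(c, c, l) * d(l, l, c) * j * l * l * l, d(b * c * l, d(c, b, j), e), b * b * b * c * c * l * l)) * j * l, b, b)

Derivation:
Descend into:  l * j * ((c * e) * d(d(e, (c * e) * c, d(j, b, c * e)) * d(b * l, l * b, b * j), d(d(c * j, d(l, j, c), d(l, c, l)), d(d(b, c, j), d(l, c, b), b * (b * e)), ((l * (j * j)) * j) * (j * b) * c), d((j * l) * l * d(c, c, l) * d(l, l, c) * l, d((b * l) * c, d(c, b, j), e), c * b * b * c * b * l * l)))
Un-nest:  l * j * c * e * d(d(e, (c * e) * c, d(j, b, c * e)) * d(b * l, l * b, b * j), d(d(c * j, d(l, j, c), d(l, c, l)), d(d(b, c, j), d(l, c, b), b * (b * e)), ((l * (j * j)) * j) * (j * b) * c), d((j * l) * l * d(c, c, l) * d(l, l, c) * l, d((b * l) * c, d(c, b, j), e), c * b * b * c * b * l * l))
Inside:  d(d(e, (c * e) * c, d(j, b, c * e)) * d(b * l, l * b, b * j), d(d(c * j, d(l, j, c), d(l, c, l)), d(d(b, c, j), d(l, c, b), b * (b * e)), ((l * (j * j)) * j) * (j * b) * c), d((j * l) * l * d(c, c, l) * d(l, l, c) * l, d((b * l) * c, d(c, b, j), e), c * b * b * c * b * l * l))  →  d(d(b * l, b * l, b * j) * d(e, c * c, d(j, b, c)), d(d(c * j, d(l, j, c), d(l, c, l)), d(d(b, c, j), d(l, c, b), b * b), b * c * j * j * j * j * l), d(d(c, c, l) * d(l, l, c) * j * l * l * l, d(b * c * l, d(c, b, j), e), b * b * b * c * c * l * l))
Unit:  drop e
Order the arguments:  c * d(d(b * l, b * l, b * j) * d(e, c * c, d(j, b, c)), d(d(c * j, d(l, j, c), d(l, c, l)), d(d(b, c, j), d(l, c, b), b * b), b * c * j * j * j * j * l), d(d(c, c, l) * d(l, l, c) * j * l * l * l, d(b * c * l, d(c, b, j), e), b * b * b * c * c * l * l)) * j * l
Put back:  d(c * d(d(b * l, b * l, b * j) * d(e, c * c, d(j, b, c)), d(d(c * j, d(l, j, c), d(l, c, l)), d(d(b, c, j), d(l, c, b), b * b), b * c * j * j * j * j * l), d(d(c, c, l) * d(l, l, c) * j * l * l * l, d(b * c * l, d(c, b, j), e), b * b * b * c * c * l * l)) * j * l, b, b)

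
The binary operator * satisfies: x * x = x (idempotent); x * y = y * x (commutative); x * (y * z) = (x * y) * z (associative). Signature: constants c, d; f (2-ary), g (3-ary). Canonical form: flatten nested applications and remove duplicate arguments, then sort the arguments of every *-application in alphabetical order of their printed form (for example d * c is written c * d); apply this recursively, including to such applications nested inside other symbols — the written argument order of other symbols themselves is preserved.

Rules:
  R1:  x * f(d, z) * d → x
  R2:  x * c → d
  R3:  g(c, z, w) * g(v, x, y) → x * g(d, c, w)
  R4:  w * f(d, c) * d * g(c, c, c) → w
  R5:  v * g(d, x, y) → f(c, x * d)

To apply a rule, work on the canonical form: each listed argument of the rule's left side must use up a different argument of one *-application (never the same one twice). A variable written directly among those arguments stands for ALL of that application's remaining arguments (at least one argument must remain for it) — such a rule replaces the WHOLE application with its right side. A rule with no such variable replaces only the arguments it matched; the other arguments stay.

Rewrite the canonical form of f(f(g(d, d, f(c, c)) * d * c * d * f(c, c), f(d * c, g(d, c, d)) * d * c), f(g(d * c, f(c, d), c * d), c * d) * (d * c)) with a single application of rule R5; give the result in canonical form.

Canonical form:  f(f(c * d * f(c, c) * g(d, d, f(c, c)), c * d * f(c * d, g(d, c, d))), c * d * f(g(c * d, f(c, d), c * d), c * d))
Match R5:  consume g(d, d, f(c, c));  v := c * d * f(c, c), x := d, y := f(c, c)
The extension variable absorbs all remaining arguments, so the whole application is rewritten.
Result:  f(f(f(c, d), c * d * f(c * d, g(d, c, d))), c * d * f(g(c * d, f(c, d), c * d), c * d))

Answer: f(f(f(c, d), c * d * f(c * d, g(d, c, d))), c * d * f(g(c * d, f(c, d), c * d), c * d))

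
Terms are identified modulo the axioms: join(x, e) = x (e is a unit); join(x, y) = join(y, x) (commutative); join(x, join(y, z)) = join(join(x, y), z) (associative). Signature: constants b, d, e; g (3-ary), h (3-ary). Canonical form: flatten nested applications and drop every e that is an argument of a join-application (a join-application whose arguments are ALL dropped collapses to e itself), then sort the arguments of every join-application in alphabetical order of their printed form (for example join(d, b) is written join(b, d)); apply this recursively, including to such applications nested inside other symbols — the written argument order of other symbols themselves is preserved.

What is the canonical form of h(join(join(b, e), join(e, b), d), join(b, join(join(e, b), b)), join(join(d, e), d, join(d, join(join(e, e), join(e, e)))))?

Answer: h(join(b, b, d), join(b, b, b), join(d, d, d))

Derivation:
Focus inside:  join(join(d, e), d, join(d, join(join(e, e), join(e, e))))
Flatten:  join(d, e, d, d, e, e, e, e)
Drop the unit:  drop e (×5)
Sort:  join(d, d, d)
Reassemble:  h(join(b, b, d), join(b, b, b), join(d, d, d))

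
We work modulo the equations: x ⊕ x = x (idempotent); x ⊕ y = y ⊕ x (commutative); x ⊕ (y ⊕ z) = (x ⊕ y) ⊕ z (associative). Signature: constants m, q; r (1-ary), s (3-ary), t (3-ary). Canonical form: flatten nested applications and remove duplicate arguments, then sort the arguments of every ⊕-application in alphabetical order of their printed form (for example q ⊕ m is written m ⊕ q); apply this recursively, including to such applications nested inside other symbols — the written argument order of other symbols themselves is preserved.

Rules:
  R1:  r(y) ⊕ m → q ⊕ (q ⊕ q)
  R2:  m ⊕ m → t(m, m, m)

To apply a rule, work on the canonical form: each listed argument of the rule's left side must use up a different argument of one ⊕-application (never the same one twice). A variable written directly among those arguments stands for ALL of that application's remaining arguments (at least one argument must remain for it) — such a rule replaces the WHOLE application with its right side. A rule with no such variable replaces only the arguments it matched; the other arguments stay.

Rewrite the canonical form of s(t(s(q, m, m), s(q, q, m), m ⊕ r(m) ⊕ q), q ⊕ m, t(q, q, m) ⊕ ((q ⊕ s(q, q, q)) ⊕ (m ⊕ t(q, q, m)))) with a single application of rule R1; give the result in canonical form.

Answer: s(t(s(q, m, m), s(q, q, m), q), m ⊕ q, m ⊕ q ⊕ s(q, q, q) ⊕ t(q, q, m))

Derivation:
Canonical form:  s(t(s(q, m, m), s(q, q, m), m ⊕ q ⊕ r(m)), m ⊕ q, m ⊕ q ⊕ s(q, q, q) ⊕ t(q, q, m))
R1 matches:  uses m, r(m);  y := m
New term:  s(t(s(q, m, m), s(q, q, m), q), m ⊕ q, m ⊕ q ⊕ s(q, q, q) ⊕ t(q, q, m))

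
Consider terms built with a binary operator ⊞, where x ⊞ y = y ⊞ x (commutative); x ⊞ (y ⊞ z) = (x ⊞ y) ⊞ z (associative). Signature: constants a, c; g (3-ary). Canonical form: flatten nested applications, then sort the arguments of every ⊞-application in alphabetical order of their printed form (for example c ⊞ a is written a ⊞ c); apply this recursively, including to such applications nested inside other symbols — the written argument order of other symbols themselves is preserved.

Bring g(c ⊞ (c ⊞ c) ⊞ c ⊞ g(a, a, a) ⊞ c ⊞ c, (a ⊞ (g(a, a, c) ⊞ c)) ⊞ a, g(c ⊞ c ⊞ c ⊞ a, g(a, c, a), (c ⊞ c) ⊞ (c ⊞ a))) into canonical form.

Answer: g(c ⊞ c ⊞ c ⊞ c ⊞ c ⊞ c ⊞ g(a, a, a), a ⊞ a ⊞ c ⊞ g(a, a, c), g(a ⊞ c ⊞ c ⊞ c, g(a, c, a), a ⊞ c ⊞ c ⊞ c))

Derivation:
Focus inside:  c ⊞ (c ⊞ c) ⊞ c ⊞ g(a, a, a) ⊞ c ⊞ c
Merge nested applications:  c ⊞ c ⊞ c ⊞ c ⊞ g(a, a, a) ⊞ c ⊞ c
Sort arguments:  c ⊞ c ⊞ c ⊞ c ⊞ c ⊞ c ⊞ g(a, a, a)
Rebuild:  g(c ⊞ c ⊞ c ⊞ c ⊞ c ⊞ c ⊞ g(a, a, a), a ⊞ a ⊞ c ⊞ g(a, a, c), g(a ⊞ c ⊞ c ⊞ c, g(a, c, a), a ⊞ c ⊞ c ⊞ c))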